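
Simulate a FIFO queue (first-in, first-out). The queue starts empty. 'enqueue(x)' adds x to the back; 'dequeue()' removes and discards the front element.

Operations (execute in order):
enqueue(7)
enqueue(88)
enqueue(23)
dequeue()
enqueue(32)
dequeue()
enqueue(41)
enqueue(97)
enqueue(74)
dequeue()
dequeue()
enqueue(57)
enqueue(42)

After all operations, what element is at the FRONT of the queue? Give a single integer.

enqueue(7): queue = [7]
enqueue(88): queue = [7, 88]
enqueue(23): queue = [7, 88, 23]
dequeue(): queue = [88, 23]
enqueue(32): queue = [88, 23, 32]
dequeue(): queue = [23, 32]
enqueue(41): queue = [23, 32, 41]
enqueue(97): queue = [23, 32, 41, 97]
enqueue(74): queue = [23, 32, 41, 97, 74]
dequeue(): queue = [32, 41, 97, 74]
dequeue(): queue = [41, 97, 74]
enqueue(57): queue = [41, 97, 74, 57]
enqueue(42): queue = [41, 97, 74, 57, 42]

Answer: 41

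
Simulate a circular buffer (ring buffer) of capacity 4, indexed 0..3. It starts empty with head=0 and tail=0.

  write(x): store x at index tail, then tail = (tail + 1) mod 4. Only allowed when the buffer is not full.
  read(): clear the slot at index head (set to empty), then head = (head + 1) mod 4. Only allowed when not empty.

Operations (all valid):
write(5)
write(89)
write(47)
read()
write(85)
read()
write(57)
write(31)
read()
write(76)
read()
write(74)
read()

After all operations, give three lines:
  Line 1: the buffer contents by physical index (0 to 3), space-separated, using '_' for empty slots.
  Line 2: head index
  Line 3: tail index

Answer: _ 31 76 74
1
0

Derivation:
write(5): buf=[5 _ _ _], head=0, tail=1, size=1
write(89): buf=[5 89 _ _], head=0, tail=2, size=2
write(47): buf=[5 89 47 _], head=0, tail=3, size=3
read(): buf=[_ 89 47 _], head=1, tail=3, size=2
write(85): buf=[_ 89 47 85], head=1, tail=0, size=3
read(): buf=[_ _ 47 85], head=2, tail=0, size=2
write(57): buf=[57 _ 47 85], head=2, tail=1, size=3
write(31): buf=[57 31 47 85], head=2, tail=2, size=4
read(): buf=[57 31 _ 85], head=3, tail=2, size=3
write(76): buf=[57 31 76 85], head=3, tail=3, size=4
read(): buf=[57 31 76 _], head=0, tail=3, size=3
write(74): buf=[57 31 76 74], head=0, tail=0, size=4
read(): buf=[_ 31 76 74], head=1, tail=0, size=3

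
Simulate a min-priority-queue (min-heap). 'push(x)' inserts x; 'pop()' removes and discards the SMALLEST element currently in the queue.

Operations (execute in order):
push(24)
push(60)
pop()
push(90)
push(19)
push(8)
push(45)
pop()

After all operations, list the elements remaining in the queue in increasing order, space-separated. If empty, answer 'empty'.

Answer: 19 45 60 90

Derivation:
push(24): heap contents = [24]
push(60): heap contents = [24, 60]
pop() → 24: heap contents = [60]
push(90): heap contents = [60, 90]
push(19): heap contents = [19, 60, 90]
push(8): heap contents = [8, 19, 60, 90]
push(45): heap contents = [8, 19, 45, 60, 90]
pop() → 8: heap contents = [19, 45, 60, 90]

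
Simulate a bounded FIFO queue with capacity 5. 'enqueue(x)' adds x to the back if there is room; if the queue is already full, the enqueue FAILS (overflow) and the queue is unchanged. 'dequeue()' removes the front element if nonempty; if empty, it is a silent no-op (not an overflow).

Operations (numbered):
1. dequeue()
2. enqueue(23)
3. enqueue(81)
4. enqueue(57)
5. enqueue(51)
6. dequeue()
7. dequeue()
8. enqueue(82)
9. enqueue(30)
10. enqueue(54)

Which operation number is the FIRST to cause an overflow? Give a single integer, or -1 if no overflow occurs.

1. dequeue(): empty, no-op, size=0
2. enqueue(23): size=1
3. enqueue(81): size=2
4. enqueue(57): size=3
5. enqueue(51): size=4
6. dequeue(): size=3
7. dequeue(): size=2
8. enqueue(82): size=3
9. enqueue(30): size=4
10. enqueue(54): size=5

Answer: -1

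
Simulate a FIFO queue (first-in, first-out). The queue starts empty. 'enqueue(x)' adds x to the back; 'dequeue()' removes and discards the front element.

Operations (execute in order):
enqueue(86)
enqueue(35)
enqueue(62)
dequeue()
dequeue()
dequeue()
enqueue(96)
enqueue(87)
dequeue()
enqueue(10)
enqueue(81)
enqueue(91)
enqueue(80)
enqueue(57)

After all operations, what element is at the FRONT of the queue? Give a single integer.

enqueue(86): queue = [86]
enqueue(35): queue = [86, 35]
enqueue(62): queue = [86, 35, 62]
dequeue(): queue = [35, 62]
dequeue(): queue = [62]
dequeue(): queue = []
enqueue(96): queue = [96]
enqueue(87): queue = [96, 87]
dequeue(): queue = [87]
enqueue(10): queue = [87, 10]
enqueue(81): queue = [87, 10, 81]
enqueue(91): queue = [87, 10, 81, 91]
enqueue(80): queue = [87, 10, 81, 91, 80]
enqueue(57): queue = [87, 10, 81, 91, 80, 57]

Answer: 87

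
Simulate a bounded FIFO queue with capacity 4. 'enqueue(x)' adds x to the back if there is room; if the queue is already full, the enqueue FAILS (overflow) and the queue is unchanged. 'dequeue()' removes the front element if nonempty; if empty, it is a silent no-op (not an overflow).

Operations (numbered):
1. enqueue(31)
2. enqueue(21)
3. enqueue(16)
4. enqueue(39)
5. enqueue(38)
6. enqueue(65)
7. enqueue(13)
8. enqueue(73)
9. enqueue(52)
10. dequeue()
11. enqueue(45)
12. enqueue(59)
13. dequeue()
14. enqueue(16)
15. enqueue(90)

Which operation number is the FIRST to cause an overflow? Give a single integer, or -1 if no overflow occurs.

Answer: 5

Derivation:
1. enqueue(31): size=1
2. enqueue(21): size=2
3. enqueue(16): size=3
4. enqueue(39): size=4
5. enqueue(38): size=4=cap → OVERFLOW (fail)
6. enqueue(65): size=4=cap → OVERFLOW (fail)
7. enqueue(13): size=4=cap → OVERFLOW (fail)
8. enqueue(73): size=4=cap → OVERFLOW (fail)
9. enqueue(52): size=4=cap → OVERFLOW (fail)
10. dequeue(): size=3
11. enqueue(45): size=4
12. enqueue(59): size=4=cap → OVERFLOW (fail)
13. dequeue(): size=3
14. enqueue(16): size=4
15. enqueue(90): size=4=cap → OVERFLOW (fail)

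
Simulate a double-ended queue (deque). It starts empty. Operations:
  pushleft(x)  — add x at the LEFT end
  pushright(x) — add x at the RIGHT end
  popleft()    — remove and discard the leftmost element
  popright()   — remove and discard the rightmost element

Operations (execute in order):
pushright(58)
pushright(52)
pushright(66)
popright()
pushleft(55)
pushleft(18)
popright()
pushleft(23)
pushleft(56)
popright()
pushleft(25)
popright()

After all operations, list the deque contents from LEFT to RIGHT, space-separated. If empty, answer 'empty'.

Answer: 25 56 23 18

Derivation:
pushright(58): [58]
pushright(52): [58, 52]
pushright(66): [58, 52, 66]
popright(): [58, 52]
pushleft(55): [55, 58, 52]
pushleft(18): [18, 55, 58, 52]
popright(): [18, 55, 58]
pushleft(23): [23, 18, 55, 58]
pushleft(56): [56, 23, 18, 55, 58]
popright(): [56, 23, 18, 55]
pushleft(25): [25, 56, 23, 18, 55]
popright(): [25, 56, 23, 18]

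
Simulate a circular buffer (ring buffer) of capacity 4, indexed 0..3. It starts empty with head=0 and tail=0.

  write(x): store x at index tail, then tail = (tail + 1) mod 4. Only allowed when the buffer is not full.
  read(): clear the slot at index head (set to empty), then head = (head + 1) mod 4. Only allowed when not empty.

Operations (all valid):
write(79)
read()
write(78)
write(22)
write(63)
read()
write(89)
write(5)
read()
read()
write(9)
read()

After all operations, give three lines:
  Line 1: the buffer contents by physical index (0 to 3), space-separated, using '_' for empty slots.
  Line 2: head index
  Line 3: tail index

Answer: _ 5 9 _
1
3

Derivation:
write(79): buf=[79 _ _ _], head=0, tail=1, size=1
read(): buf=[_ _ _ _], head=1, tail=1, size=0
write(78): buf=[_ 78 _ _], head=1, tail=2, size=1
write(22): buf=[_ 78 22 _], head=1, tail=3, size=2
write(63): buf=[_ 78 22 63], head=1, tail=0, size=3
read(): buf=[_ _ 22 63], head=2, tail=0, size=2
write(89): buf=[89 _ 22 63], head=2, tail=1, size=3
write(5): buf=[89 5 22 63], head=2, tail=2, size=4
read(): buf=[89 5 _ 63], head=3, tail=2, size=3
read(): buf=[89 5 _ _], head=0, tail=2, size=2
write(9): buf=[89 5 9 _], head=0, tail=3, size=3
read(): buf=[_ 5 9 _], head=1, tail=3, size=2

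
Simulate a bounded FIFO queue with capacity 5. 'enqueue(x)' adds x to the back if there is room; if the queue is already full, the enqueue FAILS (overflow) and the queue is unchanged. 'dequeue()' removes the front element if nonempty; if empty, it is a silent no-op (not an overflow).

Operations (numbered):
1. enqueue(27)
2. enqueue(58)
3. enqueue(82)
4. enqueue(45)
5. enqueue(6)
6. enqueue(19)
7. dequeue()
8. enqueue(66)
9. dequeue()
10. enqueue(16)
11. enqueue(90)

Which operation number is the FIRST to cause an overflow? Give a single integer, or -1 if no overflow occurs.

1. enqueue(27): size=1
2. enqueue(58): size=2
3. enqueue(82): size=3
4. enqueue(45): size=4
5. enqueue(6): size=5
6. enqueue(19): size=5=cap → OVERFLOW (fail)
7. dequeue(): size=4
8. enqueue(66): size=5
9. dequeue(): size=4
10. enqueue(16): size=5
11. enqueue(90): size=5=cap → OVERFLOW (fail)

Answer: 6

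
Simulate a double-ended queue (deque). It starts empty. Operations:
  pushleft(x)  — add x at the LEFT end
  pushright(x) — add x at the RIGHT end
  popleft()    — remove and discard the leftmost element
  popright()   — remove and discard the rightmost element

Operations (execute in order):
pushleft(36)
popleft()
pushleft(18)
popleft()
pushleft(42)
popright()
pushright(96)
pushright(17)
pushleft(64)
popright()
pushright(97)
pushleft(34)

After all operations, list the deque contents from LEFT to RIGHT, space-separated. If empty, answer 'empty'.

Answer: 34 64 96 97

Derivation:
pushleft(36): [36]
popleft(): []
pushleft(18): [18]
popleft(): []
pushleft(42): [42]
popright(): []
pushright(96): [96]
pushright(17): [96, 17]
pushleft(64): [64, 96, 17]
popright(): [64, 96]
pushright(97): [64, 96, 97]
pushleft(34): [34, 64, 96, 97]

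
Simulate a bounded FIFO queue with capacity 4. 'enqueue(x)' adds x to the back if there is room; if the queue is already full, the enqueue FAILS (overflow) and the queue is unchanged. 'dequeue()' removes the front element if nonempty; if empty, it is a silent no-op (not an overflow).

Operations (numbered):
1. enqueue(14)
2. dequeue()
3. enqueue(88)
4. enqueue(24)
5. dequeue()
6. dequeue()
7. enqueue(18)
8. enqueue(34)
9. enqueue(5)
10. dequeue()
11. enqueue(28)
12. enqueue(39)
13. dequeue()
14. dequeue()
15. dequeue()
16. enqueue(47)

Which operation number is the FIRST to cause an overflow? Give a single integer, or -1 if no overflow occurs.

Answer: -1

Derivation:
1. enqueue(14): size=1
2. dequeue(): size=0
3. enqueue(88): size=1
4. enqueue(24): size=2
5. dequeue(): size=1
6. dequeue(): size=0
7. enqueue(18): size=1
8. enqueue(34): size=2
9. enqueue(5): size=3
10. dequeue(): size=2
11. enqueue(28): size=3
12. enqueue(39): size=4
13. dequeue(): size=3
14. dequeue(): size=2
15. dequeue(): size=1
16. enqueue(47): size=2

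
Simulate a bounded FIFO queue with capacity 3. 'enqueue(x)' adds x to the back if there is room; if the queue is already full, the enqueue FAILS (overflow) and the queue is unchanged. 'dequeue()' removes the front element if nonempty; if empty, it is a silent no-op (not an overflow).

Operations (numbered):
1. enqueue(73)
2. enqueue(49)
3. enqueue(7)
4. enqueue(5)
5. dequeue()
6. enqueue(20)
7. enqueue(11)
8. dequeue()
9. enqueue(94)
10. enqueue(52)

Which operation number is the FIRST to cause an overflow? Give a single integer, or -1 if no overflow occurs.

Answer: 4

Derivation:
1. enqueue(73): size=1
2. enqueue(49): size=2
3. enqueue(7): size=3
4. enqueue(5): size=3=cap → OVERFLOW (fail)
5. dequeue(): size=2
6. enqueue(20): size=3
7. enqueue(11): size=3=cap → OVERFLOW (fail)
8. dequeue(): size=2
9. enqueue(94): size=3
10. enqueue(52): size=3=cap → OVERFLOW (fail)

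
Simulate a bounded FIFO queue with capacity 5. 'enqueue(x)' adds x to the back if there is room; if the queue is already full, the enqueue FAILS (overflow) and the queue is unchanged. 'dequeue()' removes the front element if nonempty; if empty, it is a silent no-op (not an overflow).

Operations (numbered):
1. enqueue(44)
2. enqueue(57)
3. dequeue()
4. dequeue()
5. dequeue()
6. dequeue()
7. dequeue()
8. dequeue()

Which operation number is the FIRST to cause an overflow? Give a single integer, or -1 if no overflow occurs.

Answer: -1

Derivation:
1. enqueue(44): size=1
2. enqueue(57): size=2
3. dequeue(): size=1
4. dequeue(): size=0
5. dequeue(): empty, no-op, size=0
6. dequeue(): empty, no-op, size=0
7. dequeue(): empty, no-op, size=0
8. dequeue(): empty, no-op, size=0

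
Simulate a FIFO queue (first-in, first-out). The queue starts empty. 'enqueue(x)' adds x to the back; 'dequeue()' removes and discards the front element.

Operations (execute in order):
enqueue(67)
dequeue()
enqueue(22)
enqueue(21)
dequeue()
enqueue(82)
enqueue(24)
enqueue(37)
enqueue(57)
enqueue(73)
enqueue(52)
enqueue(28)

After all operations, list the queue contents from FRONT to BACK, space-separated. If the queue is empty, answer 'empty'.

Answer: 21 82 24 37 57 73 52 28

Derivation:
enqueue(67): [67]
dequeue(): []
enqueue(22): [22]
enqueue(21): [22, 21]
dequeue(): [21]
enqueue(82): [21, 82]
enqueue(24): [21, 82, 24]
enqueue(37): [21, 82, 24, 37]
enqueue(57): [21, 82, 24, 37, 57]
enqueue(73): [21, 82, 24, 37, 57, 73]
enqueue(52): [21, 82, 24, 37, 57, 73, 52]
enqueue(28): [21, 82, 24, 37, 57, 73, 52, 28]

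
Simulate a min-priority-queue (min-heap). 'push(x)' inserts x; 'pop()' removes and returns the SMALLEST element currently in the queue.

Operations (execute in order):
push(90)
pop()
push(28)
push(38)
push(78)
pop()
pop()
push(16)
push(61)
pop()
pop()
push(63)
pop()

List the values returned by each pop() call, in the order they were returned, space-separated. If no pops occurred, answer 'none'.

Answer: 90 28 38 16 61 63

Derivation:
push(90): heap contents = [90]
pop() → 90: heap contents = []
push(28): heap contents = [28]
push(38): heap contents = [28, 38]
push(78): heap contents = [28, 38, 78]
pop() → 28: heap contents = [38, 78]
pop() → 38: heap contents = [78]
push(16): heap contents = [16, 78]
push(61): heap contents = [16, 61, 78]
pop() → 16: heap contents = [61, 78]
pop() → 61: heap contents = [78]
push(63): heap contents = [63, 78]
pop() → 63: heap contents = [78]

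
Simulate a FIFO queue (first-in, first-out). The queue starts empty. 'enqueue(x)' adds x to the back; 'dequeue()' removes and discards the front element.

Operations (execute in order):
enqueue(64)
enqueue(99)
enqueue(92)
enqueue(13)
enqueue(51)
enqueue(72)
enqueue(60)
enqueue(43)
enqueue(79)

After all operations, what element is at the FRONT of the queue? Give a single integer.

enqueue(64): queue = [64]
enqueue(99): queue = [64, 99]
enqueue(92): queue = [64, 99, 92]
enqueue(13): queue = [64, 99, 92, 13]
enqueue(51): queue = [64, 99, 92, 13, 51]
enqueue(72): queue = [64, 99, 92, 13, 51, 72]
enqueue(60): queue = [64, 99, 92, 13, 51, 72, 60]
enqueue(43): queue = [64, 99, 92, 13, 51, 72, 60, 43]
enqueue(79): queue = [64, 99, 92, 13, 51, 72, 60, 43, 79]

Answer: 64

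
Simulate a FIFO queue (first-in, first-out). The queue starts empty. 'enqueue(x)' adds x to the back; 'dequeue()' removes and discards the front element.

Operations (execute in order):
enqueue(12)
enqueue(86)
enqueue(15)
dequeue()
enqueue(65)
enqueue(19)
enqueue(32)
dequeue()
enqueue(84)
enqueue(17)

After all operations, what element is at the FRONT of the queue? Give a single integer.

enqueue(12): queue = [12]
enqueue(86): queue = [12, 86]
enqueue(15): queue = [12, 86, 15]
dequeue(): queue = [86, 15]
enqueue(65): queue = [86, 15, 65]
enqueue(19): queue = [86, 15, 65, 19]
enqueue(32): queue = [86, 15, 65, 19, 32]
dequeue(): queue = [15, 65, 19, 32]
enqueue(84): queue = [15, 65, 19, 32, 84]
enqueue(17): queue = [15, 65, 19, 32, 84, 17]

Answer: 15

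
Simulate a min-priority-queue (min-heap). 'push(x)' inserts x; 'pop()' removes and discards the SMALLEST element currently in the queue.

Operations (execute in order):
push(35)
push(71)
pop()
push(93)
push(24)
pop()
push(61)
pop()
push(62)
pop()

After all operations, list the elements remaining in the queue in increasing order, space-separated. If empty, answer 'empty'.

Answer: 71 93

Derivation:
push(35): heap contents = [35]
push(71): heap contents = [35, 71]
pop() → 35: heap contents = [71]
push(93): heap contents = [71, 93]
push(24): heap contents = [24, 71, 93]
pop() → 24: heap contents = [71, 93]
push(61): heap contents = [61, 71, 93]
pop() → 61: heap contents = [71, 93]
push(62): heap contents = [62, 71, 93]
pop() → 62: heap contents = [71, 93]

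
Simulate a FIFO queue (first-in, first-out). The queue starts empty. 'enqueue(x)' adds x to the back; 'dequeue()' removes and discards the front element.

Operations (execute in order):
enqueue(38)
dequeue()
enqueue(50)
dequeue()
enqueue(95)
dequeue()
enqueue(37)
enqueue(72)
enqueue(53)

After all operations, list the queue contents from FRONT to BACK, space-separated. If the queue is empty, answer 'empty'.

enqueue(38): [38]
dequeue(): []
enqueue(50): [50]
dequeue(): []
enqueue(95): [95]
dequeue(): []
enqueue(37): [37]
enqueue(72): [37, 72]
enqueue(53): [37, 72, 53]

Answer: 37 72 53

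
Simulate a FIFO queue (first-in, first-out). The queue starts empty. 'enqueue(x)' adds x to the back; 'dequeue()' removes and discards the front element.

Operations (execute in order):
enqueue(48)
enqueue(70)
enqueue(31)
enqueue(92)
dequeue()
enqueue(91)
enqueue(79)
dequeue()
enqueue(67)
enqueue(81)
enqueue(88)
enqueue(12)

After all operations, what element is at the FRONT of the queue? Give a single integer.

enqueue(48): queue = [48]
enqueue(70): queue = [48, 70]
enqueue(31): queue = [48, 70, 31]
enqueue(92): queue = [48, 70, 31, 92]
dequeue(): queue = [70, 31, 92]
enqueue(91): queue = [70, 31, 92, 91]
enqueue(79): queue = [70, 31, 92, 91, 79]
dequeue(): queue = [31, 92, 91, 79]
enqueue(67): queue = [31, 92, 91, 79, 67]
enqueue(81): queue = [31, 92, 91, 79, 67, 81]
enqueue(88): queue = [31, 92, 91, 79, 67, 81, 88]
enqueue(12): queue = [31, 92, 91, 79, 67, 81, 88, 12]

Answer: 31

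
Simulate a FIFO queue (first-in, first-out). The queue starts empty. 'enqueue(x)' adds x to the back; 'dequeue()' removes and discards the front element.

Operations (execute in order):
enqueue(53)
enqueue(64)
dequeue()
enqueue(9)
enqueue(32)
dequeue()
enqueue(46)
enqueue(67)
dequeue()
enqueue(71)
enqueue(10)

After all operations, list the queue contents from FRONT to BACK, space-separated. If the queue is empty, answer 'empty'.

enqueue(53): [53]
enqueue(64): [53, 64]
dequeue(): [64]
enqueue(9): [64, 9]
enqueue(32): [64, 9, 32]
dequeue(): [9, 32]
enqueue(46): [9, 32, 46]
enqueue(67): [9, 32, 46, 67]
dequeue(): [32, 46, 67]
enqueue(71): [32, 46, 67, 71]
enqueue(10): [32, 46, 67, 71, 10]

Answer: 32 46 67 71 10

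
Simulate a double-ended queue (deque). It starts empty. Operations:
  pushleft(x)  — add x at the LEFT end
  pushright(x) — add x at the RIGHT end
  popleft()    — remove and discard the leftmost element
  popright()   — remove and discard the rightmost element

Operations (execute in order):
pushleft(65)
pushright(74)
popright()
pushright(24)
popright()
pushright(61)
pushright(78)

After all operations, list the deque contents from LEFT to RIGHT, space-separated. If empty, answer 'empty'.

Answer: 65 61 78

Derivation:
pushleft(65): [65]
pushright(74): [65, 74]
popright(): [65]
pushright(24): [65, 24]
popright(): [65]
pushright(61): [65, 61]
pushright(78): [65, 61, 78]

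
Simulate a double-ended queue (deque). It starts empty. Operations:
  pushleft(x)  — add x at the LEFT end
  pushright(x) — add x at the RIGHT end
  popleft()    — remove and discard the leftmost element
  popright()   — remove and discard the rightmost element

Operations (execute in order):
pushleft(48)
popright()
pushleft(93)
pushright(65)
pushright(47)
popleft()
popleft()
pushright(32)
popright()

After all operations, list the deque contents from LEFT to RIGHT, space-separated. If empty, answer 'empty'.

pushleft(48): [48]
popright(): []
pushleft(93): [93]
pushright(65): [93, 65]
pushright(47): [93, 65, 47]
popleft(): [65, 47]
popleft(): [47]
pushright(32): [47, 32]
popright(): [47]

Answer: 47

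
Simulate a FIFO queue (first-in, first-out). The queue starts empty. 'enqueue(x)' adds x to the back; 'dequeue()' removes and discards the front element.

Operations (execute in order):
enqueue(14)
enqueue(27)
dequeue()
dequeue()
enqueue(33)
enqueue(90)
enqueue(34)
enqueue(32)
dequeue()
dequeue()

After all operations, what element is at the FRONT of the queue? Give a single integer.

Answer: 34

Derivation:
enqueue(14): queue = [14]
enqueue(27): queue = [14, 27]
dequeue(): queue = [27]
dequeue(): queue = []
enqueue(33): queue = [33]
enqueue(90): queue = [33, 90]
enqueue(34): queue = [33, 90, 34]
enqueue(32): queue = [33, 90, 34, 32]
dequeue(): queue = [90, 34, 32]
dequeue(): queue = [34, 32]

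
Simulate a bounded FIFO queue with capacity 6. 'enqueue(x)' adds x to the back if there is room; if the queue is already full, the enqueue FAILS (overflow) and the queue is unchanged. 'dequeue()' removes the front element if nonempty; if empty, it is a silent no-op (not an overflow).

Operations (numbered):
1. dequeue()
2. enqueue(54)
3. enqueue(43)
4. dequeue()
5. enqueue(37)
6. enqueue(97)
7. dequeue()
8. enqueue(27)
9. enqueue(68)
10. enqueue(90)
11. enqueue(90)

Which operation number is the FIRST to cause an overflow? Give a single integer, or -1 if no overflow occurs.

1. dequeue(): empty, no-op, size=0
2. enqueue(54): size=1
3. enqueue(43): size=2
4. dequeue(): size=1
5. enqueue(37): size=2
6. enqueue(97): size=3
7. dequeue(): size=2
8. enqueue(27): size=3
9. enqueue(68): size=4
10. enqueue(90): size=5
11. enqueue(90): size=6

Answer: -1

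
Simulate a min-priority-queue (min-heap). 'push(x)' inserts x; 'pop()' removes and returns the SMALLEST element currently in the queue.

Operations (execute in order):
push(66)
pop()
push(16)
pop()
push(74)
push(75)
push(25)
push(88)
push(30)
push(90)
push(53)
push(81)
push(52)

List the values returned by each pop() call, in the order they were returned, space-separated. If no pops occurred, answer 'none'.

Answer: 66 16

Derivation:
push(66): heap contents = [66]
pop() → 66: heap contents = []
push(16): heap contents = [16]
pop() → 16: heap contents = []
push(74): heap contents = [74]
push(75): heap contents = [74, 75]
push(25): heap contents = [25, 74, 75]
push(88): heap contents = [25, 74, 75, 88]
push(30): heap contents = [25, 30, 74, 75, 88]
push(90): heap contents = [25, 30, 74, 75, 88, 90]
push(53): heap contents = [25, 30, 53, 74, 75, 88, 90]
push(81): heap contents = [25, 30, 53, 74, 75, 81, 88, 90]
push(52): heap contents = [25, 30, 52, 53, 74, 75, 81, 88, 90]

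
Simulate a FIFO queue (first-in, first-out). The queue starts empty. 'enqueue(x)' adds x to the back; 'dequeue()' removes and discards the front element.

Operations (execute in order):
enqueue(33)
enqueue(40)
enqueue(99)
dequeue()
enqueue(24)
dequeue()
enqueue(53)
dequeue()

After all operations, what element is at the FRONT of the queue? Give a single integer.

enqueue(33): queue = [33]
enqueue(40): queue = [33, 40]
enqueue(99): queue = [33, 40, 99]
dequeue(): queue = [40, 99]
enqueue(24): queue = [40, 99, 24]
dequeue(): queue = [99, 24]
enqueue(53): queue = [99, 24, 53]
dequeue(): queue = [24, 53]

Answer: 24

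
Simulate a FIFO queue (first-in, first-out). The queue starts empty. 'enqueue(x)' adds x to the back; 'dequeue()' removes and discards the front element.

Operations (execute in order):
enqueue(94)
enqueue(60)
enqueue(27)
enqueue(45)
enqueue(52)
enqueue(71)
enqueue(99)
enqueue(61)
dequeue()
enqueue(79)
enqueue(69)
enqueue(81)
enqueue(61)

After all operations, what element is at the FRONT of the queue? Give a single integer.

enqueue(94): queue = [94]
enqueue(60): queue = [94, 60]
enqueue(27): queue = [94, 60, 27]
enqueue(45): queue = [94, 60, 27, 45]
enqueue(52): queue = [94, 60, 27, 45, 52]
enqueue(71): queue = [94, 60, 27, 45, 52, 71]
enqueue(99): queue = [94, 60, 27, 45, 52, 71, 99]
enqueue(61): queue = [94, 60, 27, 45, 52, 71, 99, 61]
dequeue(): queue = [60, 27, 45, 52, 71, 99, 61]
enqueue(79): queue = [60, 27, 45, 52, 71, 99, 61, 79]
enqueue(69): queue = [60, 27, 45, 52, 71, 99, 61, 79, 69]
enqueue(81): queue = [60, 27, 45, 52, 71, 99, 61, 79, 69, 81]
enqueue(61): queue = [60, 27, 45, 52, 71, 99, 61, 79, 69, 81, 61]

Answer: 60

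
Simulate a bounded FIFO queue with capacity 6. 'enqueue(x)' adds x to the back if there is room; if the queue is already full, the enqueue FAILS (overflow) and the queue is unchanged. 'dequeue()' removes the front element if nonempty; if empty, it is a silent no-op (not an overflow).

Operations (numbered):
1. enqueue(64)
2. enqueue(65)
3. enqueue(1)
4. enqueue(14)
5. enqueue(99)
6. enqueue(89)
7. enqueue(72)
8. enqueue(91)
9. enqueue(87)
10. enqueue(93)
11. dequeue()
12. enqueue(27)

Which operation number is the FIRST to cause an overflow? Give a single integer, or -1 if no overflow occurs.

1. enqueue(64): size=1
2. enqueue(65): size=2
3. enqueue(1): size=3
4. enqueue(14): size=4
5. enqueue(99): size=5
6. enqueue(89): size=6
7. enqueue(72): size=6=cap → OVERFLOW (fail)
8. enqueue(91): size=6=cap → OVERFLOW (fail)
9. enqueue(87): size=6=cap → OVERFLOW (fail)
10. enqueue(93): size=6=cap → OVERFLOW (fail)
11. dequeue(): size=5
12. enqueue(27): size=6

Answer: 7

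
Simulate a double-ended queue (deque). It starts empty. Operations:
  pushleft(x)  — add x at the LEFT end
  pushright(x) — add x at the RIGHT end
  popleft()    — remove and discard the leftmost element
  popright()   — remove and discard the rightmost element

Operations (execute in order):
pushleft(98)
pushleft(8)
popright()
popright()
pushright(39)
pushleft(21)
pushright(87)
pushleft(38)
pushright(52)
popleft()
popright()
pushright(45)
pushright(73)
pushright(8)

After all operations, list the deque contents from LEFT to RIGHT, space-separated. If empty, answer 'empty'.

pushleft(98): [98]
pushleft(8): [8, 98]
popright(): [8]
popright(): []
pushright(39): [39]
pushleft(21): [21, 39]
pushright(87): [21, 39, 87]
pushleft(38): [38, 21, 39, 87]
pushright(52): [38, 21, 39, 87, 52]
popleft(): [21, 39, 87, 52]
popright(): [21, 39, 87]
pushright(45): [21, 39, 87, 45]
pushright(73): [21, 39, 87, 45, 73]
pushright(8): [21, 39, 87, 45, 73, 8]

Answer: 21 39 87 45 73 8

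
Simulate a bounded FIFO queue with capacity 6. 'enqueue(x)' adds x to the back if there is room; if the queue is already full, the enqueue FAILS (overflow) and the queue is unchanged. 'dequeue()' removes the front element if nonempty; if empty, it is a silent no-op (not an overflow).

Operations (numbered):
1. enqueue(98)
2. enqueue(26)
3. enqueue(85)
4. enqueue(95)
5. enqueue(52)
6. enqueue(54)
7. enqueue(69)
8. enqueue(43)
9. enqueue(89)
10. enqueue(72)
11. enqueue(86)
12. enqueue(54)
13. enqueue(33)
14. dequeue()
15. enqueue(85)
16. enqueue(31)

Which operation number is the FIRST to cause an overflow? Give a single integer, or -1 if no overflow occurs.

Answer: 7

Derivation:
1. enqueue(98): size=1
2. enqueue(26): size=2
3. enqueue(85): size=3
4. enqueue(95): size=4
5. enqueue(52): size=5
6. enqueue(54): size=6
7. enqueue(69): size=6=cap → OVERFLOW (fail)
8. enqueue(43): size=6=cap → OVERFLOW (fail)
9. enqueue(89): size=6=cap → OVERFLOW (fail)
10. enqueue(72): size=6=cap → OVERFLOW (fail)
11. enqueue(86): size=6=cap → OVERFLOW (fail)
12. enqueue(54): size=6=cap → OVERFLOW (fail)
13. enqueue(33): size=6=cap → OVERFLOW (fail)
14. dequeue(): size=5
15. enqueue(85): size=6
16. enqueue(31): size=6=cap → OVERFLOW (fail)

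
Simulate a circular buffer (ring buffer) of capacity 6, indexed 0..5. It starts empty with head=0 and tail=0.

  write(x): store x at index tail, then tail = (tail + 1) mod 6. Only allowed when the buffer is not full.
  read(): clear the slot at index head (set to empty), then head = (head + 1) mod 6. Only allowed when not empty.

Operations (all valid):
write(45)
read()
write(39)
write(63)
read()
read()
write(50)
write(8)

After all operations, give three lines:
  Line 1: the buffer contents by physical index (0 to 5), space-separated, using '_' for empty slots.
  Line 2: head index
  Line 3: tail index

write(45): buf=[45 _ _ _ _ _], head=0, tail=1, size=1
read(): buf=[_ _ _ _ _ _], head=1, tail=1, size=0
write(39): buf=[_ 39 _ _ _ _], head=1, tail=2, size=1
write(63): buf=[_ 39 63 _ _ _], head=1, tail=3, size=2
read(): buf=[_ _ 63 _ _ _], head=2, tail=3, size=1
read(): buf=[_ _ _ _ _ _], head=3, tail=3, size=0
write(50): buf=[_ _ _ 50 _ _], head=3, tail=4, size=1
write(8): buf=[_ _ _ 50 8 _], head=3, tail=5, size=2

Answer: _ _ _ 50 8 _
3
5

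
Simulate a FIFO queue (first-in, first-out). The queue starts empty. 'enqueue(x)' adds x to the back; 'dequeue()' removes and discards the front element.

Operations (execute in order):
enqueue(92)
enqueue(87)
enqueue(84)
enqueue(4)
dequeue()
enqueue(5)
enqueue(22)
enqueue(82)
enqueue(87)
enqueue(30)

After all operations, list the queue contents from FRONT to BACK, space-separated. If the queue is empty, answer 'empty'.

enqueue(92): [92]
enqueue(87): [92, 87]
enqueue(84): [92, 87, 84]
enqueue(4): [92, 87, 84, 4]
dequeue(): [87, 84, 4]
enqueue(5): [87, 84, 4, 5]
enqueue(22): [87, 84, 4, 5, 22]
enqueue(82): [87, 84, 4, 5, 22, 82]
enqueue(87): [87, 84, 4, 5, 22, 82, 87]
enqueue(30): [87, 84, 4, 5, 22, 82, 87, 30]

Answer: 87 84 4 5 22 82 87 30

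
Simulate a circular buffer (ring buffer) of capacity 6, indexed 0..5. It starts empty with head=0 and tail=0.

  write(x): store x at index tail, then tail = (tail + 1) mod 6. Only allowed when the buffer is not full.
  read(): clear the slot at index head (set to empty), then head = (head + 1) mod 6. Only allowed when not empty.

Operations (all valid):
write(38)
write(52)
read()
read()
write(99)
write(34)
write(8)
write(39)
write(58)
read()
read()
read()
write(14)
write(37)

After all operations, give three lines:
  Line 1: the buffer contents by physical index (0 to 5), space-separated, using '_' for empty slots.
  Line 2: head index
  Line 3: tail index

Answer: 58 14 37 _ _ 39
5
3

Derivation:
write(38): buf=[38 _ _ _ _ _], head=0, tail=1, size=1
write(52): buf=[38 52 _ _ _ _], head=0, tail=2, size=2
read(): buf=[_ 52 _ _ _ _], head=1, tail=2, size=1
read(): buf=[_ _ _ _ _ _], head=2, tail=2, size=0
write(99): buf=[_ _ 99 _ _ _], head=2, tail=3, size=1
write(34): buf=[_ _ 99 34 _ _], head=2, tail=4, size=2
write(8): buf=[_ _ 99 34 8 _], head=2, tail=5, size=3
write(39): buf=[_ _ 99 34 8 39], head=2, tail=0, size=4
write(58): buf=[58 _ 99 34 8 39], head=2, tail=1, size=5
read(): buf=[58 _ _ 34 8 39], head=3, tail=1, size=4
read(): buf=[58 _ _ _ 8 39], head=4, tail=1, size=3
read(): buf=[58 _ _ _ _ 39], head=5, tail=1, size=2
write(14): buf=[58 14 _ _ _ 39], head=5, tail=2, size=3
write(37): buf=[58 14 37 _ _ 39], head=5, tail=3, size=4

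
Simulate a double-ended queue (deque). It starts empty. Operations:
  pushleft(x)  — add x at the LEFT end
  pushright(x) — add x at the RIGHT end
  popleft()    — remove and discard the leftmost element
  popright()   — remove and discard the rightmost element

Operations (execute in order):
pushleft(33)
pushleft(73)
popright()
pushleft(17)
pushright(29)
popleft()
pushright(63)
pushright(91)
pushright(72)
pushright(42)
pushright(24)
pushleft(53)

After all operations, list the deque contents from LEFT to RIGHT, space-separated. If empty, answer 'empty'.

pushleft(33): [33]
pushleft(73): [73, 33]
popright(): [73]
pushleft(17): [17, 73]
pushright(29): [17, 73, 29]
popleft(): [73, 29]
pushright(63): [73, 29, 63]
pushright(91): [73, 29, 63, 91]
pushright(72): [73, 29, 63, 91, 72]
pushright(42): [73, 29, 63, 91, 72, 42]
pushright(24): [73, 29, 63, 91, 72, 42, 24]
pushleft(53): [53, 73, 29, 63, 91, 72, 42, 24]

Answer: 53 73 29 63 91 72 42 24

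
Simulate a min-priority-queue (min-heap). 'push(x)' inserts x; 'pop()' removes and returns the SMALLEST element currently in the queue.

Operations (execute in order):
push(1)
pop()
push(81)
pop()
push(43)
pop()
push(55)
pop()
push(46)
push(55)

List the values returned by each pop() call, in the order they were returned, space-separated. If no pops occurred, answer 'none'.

Answer: 1 81 43 55

Derivation:
push(1): heap contents = [1]
pop() → 1: heap contents = []
push(81): heap contents = [81]
pop() → 81: heap contents = []
push(43): heap contents = [43]
pop() → 43: heap contents = []
push(55): heap contents = [55]
pop() → 55: heap contents = []
push(46): heap contents = [46]
push(55): heap contents = [46, 55]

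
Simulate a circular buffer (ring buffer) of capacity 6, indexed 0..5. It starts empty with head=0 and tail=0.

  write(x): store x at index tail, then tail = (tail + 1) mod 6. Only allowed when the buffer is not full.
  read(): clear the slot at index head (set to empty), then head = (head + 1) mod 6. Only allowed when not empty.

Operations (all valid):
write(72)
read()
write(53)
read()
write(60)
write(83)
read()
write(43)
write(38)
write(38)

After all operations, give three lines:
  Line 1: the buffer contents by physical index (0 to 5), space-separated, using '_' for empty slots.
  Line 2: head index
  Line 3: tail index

write(72): buf=[72 _ _ _ _ _], head=0, tail=1, size=1
read(): buf=[_ _ _ _ _ _], head=1, tail=1, size=0
write(53): buf=[_ 53 _ _ _ _], head=1, tail=2, size=1
read(): buf=[_ _ _ _ _ _], head=2, tail=2, size=0
write(60): buf=[_ _ 60 _ _ _], head=2, tail=3, size=1
write(83): buf=[_ _ 60 83 _ _], head=2, tail=4, size=2
read(): buf=[_ _ _ 83 _ _], head=3, tail=4, size=1
write(43): buf=[_ _ _ 83 43 _], head=3, tail=5, size=2
write(38): buf=[_ _ _ 83 43 38], head=3, tail=0, size=3
write(38): buf=[38 _ _ 83 43 38], head=3, tail=1, size=4

Answer: 38 _ _ 83 43 38
3
1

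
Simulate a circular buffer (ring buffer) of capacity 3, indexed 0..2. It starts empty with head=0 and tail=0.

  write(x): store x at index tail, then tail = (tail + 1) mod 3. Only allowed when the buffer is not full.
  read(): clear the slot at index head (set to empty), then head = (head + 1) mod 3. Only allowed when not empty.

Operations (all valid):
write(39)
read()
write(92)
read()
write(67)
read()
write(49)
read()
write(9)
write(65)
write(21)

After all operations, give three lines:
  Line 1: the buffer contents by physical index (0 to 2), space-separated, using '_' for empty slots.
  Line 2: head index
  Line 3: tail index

Answer: 21 9 65
1
1

Derivation:
write(39): buf=[39 _ _], head=0, tail=1, size=1
read(): buf=[_ _ _], head=1, tail=1, size=0
write(92): buf=[_ 92 _], head=1, tail=2, size=1
read(): buf=[_ _ _], head=2, tail=2, size=0
write(67): buf=[_ _ 67], head=2, tail=0, size=1
read(): buf=[_ _ _], head=0, tail=0, size=0
write(49): buf=[49 _ _], head=0, tail=1, size=1
read(): buf=[_ _ _], head=1, tail=1, size=0
write(9): buf=[_ 9 _], head=1, tail=2, size=1
write(65): buf=[_ 9 65], head=1, tail=0, size=2
write(21): buf=[21 9 65], head=1, tail=1, size=3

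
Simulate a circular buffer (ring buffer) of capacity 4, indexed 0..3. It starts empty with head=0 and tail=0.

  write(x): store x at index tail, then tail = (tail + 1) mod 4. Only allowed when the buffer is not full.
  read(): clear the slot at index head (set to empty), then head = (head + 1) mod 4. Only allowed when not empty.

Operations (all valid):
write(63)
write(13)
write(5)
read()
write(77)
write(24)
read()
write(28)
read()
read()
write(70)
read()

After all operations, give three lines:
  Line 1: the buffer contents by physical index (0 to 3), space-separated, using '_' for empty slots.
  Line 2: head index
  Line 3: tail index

Answer: _ 28 70 _
1
3

Derivation:
write(63): buf=[63 _ _ _], head=0, tail=1, size=1
write(13): buf=[63 13 _ _], head=0, tail=2, size=2
write(5): buf=[63 13 5 _], head=0, tail=3, size=3
read(): buf=[_ 13 5 _], head=1, tail=3, size=2
write(77): buf=[_ 13 5 77], head=1, tail=0, size=3
write(24): buf=[24 13 5 77], head=1, tail=1, size=4
read(): buf=[24 _ 5 77], head=2, tail=1, size=3
write(28): buf=[24 28 5 77], head=2, tail=2, size=4
read(): buf=[24 28 _ 77], head=3, tail=2, size=3
read(): buf=[24 28 _ _], head=0, tail=2, size=2
write(70): buf=[24 28 70 _], head=0, tail=3, size=3
read(): buf=[_ 28 70 _], head=1, tail=3, size=2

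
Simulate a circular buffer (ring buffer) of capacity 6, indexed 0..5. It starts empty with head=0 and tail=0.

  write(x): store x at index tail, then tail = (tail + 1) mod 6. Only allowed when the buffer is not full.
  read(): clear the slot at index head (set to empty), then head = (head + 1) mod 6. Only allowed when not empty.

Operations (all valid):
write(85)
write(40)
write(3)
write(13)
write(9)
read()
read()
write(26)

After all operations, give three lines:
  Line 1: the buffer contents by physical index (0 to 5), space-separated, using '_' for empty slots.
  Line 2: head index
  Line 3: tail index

write(85): buf=[85 _ _ _ _ _], head=0, tail=1, size=1
write(40): buf=[85 40 _ _ _ _], head=0, tail=2, size=2
write(3): buf=[85 40 3 _ _ _], head=0, tail=3, size=3
write(13): buf=[85 40 3 13 _ _], head=0, tail=4, size=4
write(9): buf=[85 40 3 13 9 _], head=0, tail=5, size=5
read(): buf=[_ 40 3 13 9 _], head=1, tail=5, size=4
read(): buf=[_ _ 3 13 9 _], head=2, tail=5, size=3
write(26): buf=[_ _ 3 13 9 26], head=2, tail=0, size=4

Answer: _ _ 3 13 9 26
2
0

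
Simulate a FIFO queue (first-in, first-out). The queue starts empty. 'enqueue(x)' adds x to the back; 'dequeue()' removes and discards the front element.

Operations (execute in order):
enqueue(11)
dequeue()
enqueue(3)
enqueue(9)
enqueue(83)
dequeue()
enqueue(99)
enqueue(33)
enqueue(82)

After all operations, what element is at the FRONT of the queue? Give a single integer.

enqueue(11): queue = [11]
dequeue(): queue = []
enqueue(3): queue = [3]
enqueue(9): queue = [3, 9]
enqueue(83): queue = [3, 9, 83]
dequeue(): queue = [9, 83]
enqueue(99): queue = [9, 83, 99]
enqueue(33): queue = [9, 83, 99, 33]
enqueue(82): queue = [9, 83, 99, 33, 82]

Answer: 9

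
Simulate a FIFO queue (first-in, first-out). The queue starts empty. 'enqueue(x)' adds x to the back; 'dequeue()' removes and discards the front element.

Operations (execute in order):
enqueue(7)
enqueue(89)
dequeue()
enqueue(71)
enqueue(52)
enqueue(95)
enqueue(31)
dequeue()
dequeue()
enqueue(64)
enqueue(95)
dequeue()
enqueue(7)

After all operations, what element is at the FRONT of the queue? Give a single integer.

enqueue(7): queue = [7]
enqueue(89): queue = [7, 89]
dequeue(): queue = [89]
enqueue(71): queue = [89, 71]
enqueue(52): queue = [89, 71, 52]
enqueue(95): queue = [89, 71, 52, 95]
enqueue(31): queue = [89, 71, 52, 95, 31]
dequeue(): queue = [71, 52, 95, 31]
dequeue(): queue = [52, 95, 31]
enqueue(64): queue = [52, 95, 31, 64]
enqueue(95): queue = [52, 95, 31, 64, 95]
dequeue(): queue = [95, 31, 64, 95]
enqueue(7): queue = [95, 31, 64, 95, 7]

Answer: 95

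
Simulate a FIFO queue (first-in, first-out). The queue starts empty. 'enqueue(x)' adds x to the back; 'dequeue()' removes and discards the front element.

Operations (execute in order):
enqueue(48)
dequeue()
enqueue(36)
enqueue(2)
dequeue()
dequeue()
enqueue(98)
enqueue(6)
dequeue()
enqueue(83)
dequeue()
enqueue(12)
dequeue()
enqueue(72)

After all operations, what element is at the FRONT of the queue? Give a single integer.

Answer: 12

Derivation:
enqueue(48): queue = [48]
dequeue(): queue = []
enqueue(36): queue = [36]
enqueue(2): queue = [36, 2]
dequeue(): queue = [2]
dequeue(): queue = []
enqueue(98): queue = [98]
enqueue(6): queue = [98, 6]
dequeue(): queue = [6]
enqueue(83): queue = [6, 83]
dequeue(): queue = [83]
enqueue(12): queue = [83, 12]
dequeue(): queue = [12]
enqueue(72): queue = [12, 72]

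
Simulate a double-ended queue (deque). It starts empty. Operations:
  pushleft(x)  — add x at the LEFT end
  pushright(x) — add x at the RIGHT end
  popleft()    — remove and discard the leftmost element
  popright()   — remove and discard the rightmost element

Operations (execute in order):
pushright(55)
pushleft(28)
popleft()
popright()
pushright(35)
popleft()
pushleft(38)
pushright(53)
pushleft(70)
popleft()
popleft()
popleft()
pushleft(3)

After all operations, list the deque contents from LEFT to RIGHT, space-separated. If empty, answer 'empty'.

pushright(55): [55]
pushleft(28): [28, 55]
popleft(): [55]
popright(): []
pushright(35): [35]
popleft(): []
pushleft(38): [38]
pushright(53): [38, 53]
pushleft(70): [70, 38, 53]
popleft(): [38, 53]
popleft(): [53]
popleft(): []
pushleft(3): [3]

Answer: 3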